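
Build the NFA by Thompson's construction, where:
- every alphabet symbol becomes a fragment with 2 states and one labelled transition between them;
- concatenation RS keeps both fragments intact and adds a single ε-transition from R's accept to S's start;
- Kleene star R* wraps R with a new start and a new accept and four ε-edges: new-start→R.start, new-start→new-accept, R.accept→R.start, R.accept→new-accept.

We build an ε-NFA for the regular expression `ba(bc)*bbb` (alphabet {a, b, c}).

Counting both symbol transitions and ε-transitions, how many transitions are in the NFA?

17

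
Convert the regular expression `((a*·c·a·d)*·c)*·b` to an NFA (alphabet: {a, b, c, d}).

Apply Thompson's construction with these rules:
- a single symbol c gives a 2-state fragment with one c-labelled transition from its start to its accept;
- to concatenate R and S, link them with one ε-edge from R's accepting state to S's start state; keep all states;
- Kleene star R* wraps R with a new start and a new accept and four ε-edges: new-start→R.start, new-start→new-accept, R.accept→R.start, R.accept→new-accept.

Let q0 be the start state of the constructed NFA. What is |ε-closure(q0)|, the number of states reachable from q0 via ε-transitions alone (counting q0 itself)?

Work bottom-up. For each fragment F, track |ε-closure(F.start)| and whether F's accept lies in that closure (i.e. whether F accepts ε). A single-symbol fragment has closure size 1 and does not accept ε.
  a* : the star's fresh start ε-reaches both the body's start and the fresh accept: |closure| = 2 + 1 = 3
  a*·c·a·d : |closure| = 3 + 1 = 4 (closure spills across the concat boundary because the left factor accepts ε)
  (a*·c·a·d)* : the star's fresh start ε-reaches both the body's start and the fresh accept: |closure| = 2 + 4 = 6
  (a*·c·a·d)*·c : the left operand accepts ε, so the closure extends into the next operand (via the concat ε-link); |closure| = 6 + 1 = 7
  ((a*·c·a·d)*·c)* : |closure| = 1 (new start) + 7 (body) + 1 (new accept) = 9
  ((a*·c·a·d)*·c)*·b : the left operand accepts ε, so the closure extends into the next operand (via the concat ε-link); |closure| = 9 + 1 = 10

10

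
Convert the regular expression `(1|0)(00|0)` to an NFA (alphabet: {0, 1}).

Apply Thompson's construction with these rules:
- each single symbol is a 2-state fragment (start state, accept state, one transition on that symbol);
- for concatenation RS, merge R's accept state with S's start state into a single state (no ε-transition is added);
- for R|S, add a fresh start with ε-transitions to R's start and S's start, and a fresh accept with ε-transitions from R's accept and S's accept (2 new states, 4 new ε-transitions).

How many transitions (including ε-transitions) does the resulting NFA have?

13

Building bottom-up:
Each of the 5 symbol leaves contributes 1 transition (1 symbol, 0 ε).
  1|0 = 6 transitions (2 symbol, 4 ε)
  00 = 2 transitions (2 symbol, 0 ε)
  00|0 = 7 transitions (3 symbol, 4 ε)
  (1|0)(00|0) = 13 transitions (5 symbol, 8 ε)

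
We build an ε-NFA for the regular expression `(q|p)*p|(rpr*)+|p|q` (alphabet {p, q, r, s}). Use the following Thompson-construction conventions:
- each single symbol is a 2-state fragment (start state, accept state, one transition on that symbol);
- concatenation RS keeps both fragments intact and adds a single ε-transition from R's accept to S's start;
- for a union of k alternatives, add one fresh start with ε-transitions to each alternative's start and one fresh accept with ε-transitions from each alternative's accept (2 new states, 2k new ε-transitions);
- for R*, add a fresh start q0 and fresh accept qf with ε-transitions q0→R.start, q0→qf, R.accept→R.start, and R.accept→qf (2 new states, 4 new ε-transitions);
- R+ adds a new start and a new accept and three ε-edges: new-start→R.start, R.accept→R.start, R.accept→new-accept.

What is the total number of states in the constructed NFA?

Building bottom-up:
Each of the 8 symbol leaves contributes a 2-state fragment.
  q|p — 6 states
  (q|p)* — 8 states
  (q|p)*p — 10 states
  r* — 4 states
  rpr* — 8 states
  (rpr*)+ — 10 states
  (q|p)*p|(rpr*)+|p|q — 26 states

26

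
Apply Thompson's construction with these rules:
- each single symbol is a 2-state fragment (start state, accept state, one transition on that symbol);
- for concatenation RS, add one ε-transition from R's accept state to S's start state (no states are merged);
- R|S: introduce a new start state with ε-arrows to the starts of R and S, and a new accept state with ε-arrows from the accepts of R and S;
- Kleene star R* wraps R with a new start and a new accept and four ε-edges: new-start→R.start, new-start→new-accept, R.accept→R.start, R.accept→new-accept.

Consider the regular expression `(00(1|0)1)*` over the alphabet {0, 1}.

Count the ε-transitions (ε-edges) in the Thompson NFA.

11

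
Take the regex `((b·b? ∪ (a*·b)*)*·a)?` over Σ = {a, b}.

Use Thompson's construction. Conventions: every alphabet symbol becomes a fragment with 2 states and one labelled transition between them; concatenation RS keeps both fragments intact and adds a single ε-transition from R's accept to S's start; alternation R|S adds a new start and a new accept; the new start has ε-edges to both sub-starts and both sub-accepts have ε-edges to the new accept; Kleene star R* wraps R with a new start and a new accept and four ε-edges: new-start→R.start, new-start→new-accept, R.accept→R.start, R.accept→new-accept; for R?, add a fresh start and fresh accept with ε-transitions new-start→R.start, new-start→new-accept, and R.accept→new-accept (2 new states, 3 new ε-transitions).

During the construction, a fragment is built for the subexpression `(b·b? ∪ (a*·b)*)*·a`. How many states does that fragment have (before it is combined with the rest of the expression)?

20

Fragment for `(b·b? ∪ (a*·b)*)*·a`:
Each of the 5 symbol leaves contributes a 2-state fragment.
  b? — 4 states
  b·b? — 6 states
  a* — 4 states
  a*·b — 6 states
  (a*·b)* — 8 states
  b·b? ∪ (a*·b)* — 16 states
  (b·b? ∪ (a*·b)*)* — 18 states
  (b·b? ∪ (a*·b)*)*·a — 20 states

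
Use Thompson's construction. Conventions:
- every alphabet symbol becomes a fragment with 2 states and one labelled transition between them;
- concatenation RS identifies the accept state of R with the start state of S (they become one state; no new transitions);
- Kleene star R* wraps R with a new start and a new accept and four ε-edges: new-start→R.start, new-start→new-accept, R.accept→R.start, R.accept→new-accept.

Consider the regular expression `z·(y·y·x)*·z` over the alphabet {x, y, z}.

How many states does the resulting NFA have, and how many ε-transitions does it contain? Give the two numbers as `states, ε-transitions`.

By structural recursion:
Each of the 5 symbol leaves contributes 2 states and 0 ε-transitions.
  y·y·x : 4 states, 0 ε-transitions
  (y·y·x)* : 6 states, 4 ε-transitions
  z·(y·y·x)*·z : 8 states, 4 ε-transitions

8, 4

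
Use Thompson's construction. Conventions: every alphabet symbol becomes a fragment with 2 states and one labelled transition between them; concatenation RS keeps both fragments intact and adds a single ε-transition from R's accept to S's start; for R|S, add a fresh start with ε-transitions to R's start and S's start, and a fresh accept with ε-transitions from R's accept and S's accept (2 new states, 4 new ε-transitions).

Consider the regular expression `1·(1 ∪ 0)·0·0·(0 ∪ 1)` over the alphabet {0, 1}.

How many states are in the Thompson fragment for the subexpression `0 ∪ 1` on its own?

6

Fragment for `0 ∪ 1`:
Each of the 2 symbol leaves contributes a 2-state fragment.
  0 ∪ 1 = 6 states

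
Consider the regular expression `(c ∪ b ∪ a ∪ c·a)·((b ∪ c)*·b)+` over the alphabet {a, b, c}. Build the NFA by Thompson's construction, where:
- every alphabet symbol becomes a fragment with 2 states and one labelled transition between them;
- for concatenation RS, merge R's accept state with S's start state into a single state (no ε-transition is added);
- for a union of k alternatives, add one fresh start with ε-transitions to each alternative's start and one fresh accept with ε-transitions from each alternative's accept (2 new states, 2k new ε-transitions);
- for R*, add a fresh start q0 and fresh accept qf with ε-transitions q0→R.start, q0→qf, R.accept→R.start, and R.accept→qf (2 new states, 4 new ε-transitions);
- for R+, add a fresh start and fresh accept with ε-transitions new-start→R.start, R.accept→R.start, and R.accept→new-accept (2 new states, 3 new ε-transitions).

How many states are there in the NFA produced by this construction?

21

Bottom-up over the parse tree:
Each of the 8 symbol leaves contributes a 2-state fragment.
  c·a — 3 states
  c ∪ b ∪ a ∪ c·a — 11 states
  b ∪ c — 6 states
  (b ∪ c)* — 8 states
  (b ∪ c)*·b — 9 states
  ((b ∪ c)*·b)+ — 11 states
  (c ∪ b ∪ a ∪ c·a)·((b ∪ c)*·b)+ — 21 states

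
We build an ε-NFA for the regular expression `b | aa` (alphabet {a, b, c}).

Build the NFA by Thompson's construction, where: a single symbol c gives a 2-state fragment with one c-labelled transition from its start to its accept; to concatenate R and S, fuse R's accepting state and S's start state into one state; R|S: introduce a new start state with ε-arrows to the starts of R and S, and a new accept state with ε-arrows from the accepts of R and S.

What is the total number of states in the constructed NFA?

Building bottom-up:
Each of the 3 symbol leaves contributes a 2-state fragment.
  aa — 3 states
  b | aa — 7 states

7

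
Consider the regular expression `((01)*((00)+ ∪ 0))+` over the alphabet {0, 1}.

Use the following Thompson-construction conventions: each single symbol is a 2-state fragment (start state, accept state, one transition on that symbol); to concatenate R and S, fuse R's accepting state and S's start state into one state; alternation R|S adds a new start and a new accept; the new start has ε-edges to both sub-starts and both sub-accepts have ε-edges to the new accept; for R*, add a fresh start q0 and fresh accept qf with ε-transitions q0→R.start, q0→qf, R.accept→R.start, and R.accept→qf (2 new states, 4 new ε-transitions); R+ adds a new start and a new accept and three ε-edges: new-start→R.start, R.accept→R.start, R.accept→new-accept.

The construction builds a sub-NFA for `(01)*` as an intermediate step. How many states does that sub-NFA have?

Fragment for `(01)*`:
Each of the 2 symbol leaves contributes a 2-state fragment.
  01 = 3 states
  (01)* = 5 states

5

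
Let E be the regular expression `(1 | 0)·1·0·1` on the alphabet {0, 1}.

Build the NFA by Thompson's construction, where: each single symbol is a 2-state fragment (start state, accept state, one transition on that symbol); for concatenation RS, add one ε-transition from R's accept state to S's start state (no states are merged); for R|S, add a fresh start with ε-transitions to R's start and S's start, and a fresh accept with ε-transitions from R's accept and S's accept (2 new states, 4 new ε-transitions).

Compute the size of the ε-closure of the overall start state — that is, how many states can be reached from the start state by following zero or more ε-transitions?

Compute the ε-closure size of each fragment's start state recursively; a symbol fragment's start has no outgoing ε-edge, so its closure is just itself (size 1).
  1 | 0 — C = 1 + 1 + 1 = 3 (the new accept is not ε-reachable since no branch accepts ε)
  (1 | 0)·1·0·1 — C equals the left operand's closure size = 3 (its accept is not ε-reachable, so the closure stops there)

3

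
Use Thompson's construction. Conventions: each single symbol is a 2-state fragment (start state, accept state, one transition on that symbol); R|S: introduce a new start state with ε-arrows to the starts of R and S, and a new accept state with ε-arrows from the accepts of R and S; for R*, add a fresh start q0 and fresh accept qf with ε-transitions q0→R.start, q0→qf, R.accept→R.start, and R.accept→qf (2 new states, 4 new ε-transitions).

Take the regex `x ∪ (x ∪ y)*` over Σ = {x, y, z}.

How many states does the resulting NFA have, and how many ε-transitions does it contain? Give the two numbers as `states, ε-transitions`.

12, 12

Bottom-up over the parse tree:
Each of the 3 symbol leaves contributes 2 states and 0 ε-transitions.
  x ∪ y = 6 states, 4 ε-transitions
  (x ∪ y)* = 8 states, 8 ε-transitions
  x ∪ (x ∪ y)* = 12 states, 12 ε-transitions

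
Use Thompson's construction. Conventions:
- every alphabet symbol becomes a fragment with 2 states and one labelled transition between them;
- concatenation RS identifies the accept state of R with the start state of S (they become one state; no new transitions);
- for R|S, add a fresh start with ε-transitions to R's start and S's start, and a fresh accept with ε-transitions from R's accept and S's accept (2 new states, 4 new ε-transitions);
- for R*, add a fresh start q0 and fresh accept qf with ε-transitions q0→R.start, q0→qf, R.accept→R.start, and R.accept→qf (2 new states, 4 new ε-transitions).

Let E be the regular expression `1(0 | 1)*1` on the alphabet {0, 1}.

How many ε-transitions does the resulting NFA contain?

Recursing over subexpressions:
Each of the 4 symbol leaves contributes 0 ε-transitions.
  0 | 1 — 4 ε-transitions
  (0 | 1)* — 8 ε-transitions
  1(0 | 1)*1 — 8 ε-transitions

8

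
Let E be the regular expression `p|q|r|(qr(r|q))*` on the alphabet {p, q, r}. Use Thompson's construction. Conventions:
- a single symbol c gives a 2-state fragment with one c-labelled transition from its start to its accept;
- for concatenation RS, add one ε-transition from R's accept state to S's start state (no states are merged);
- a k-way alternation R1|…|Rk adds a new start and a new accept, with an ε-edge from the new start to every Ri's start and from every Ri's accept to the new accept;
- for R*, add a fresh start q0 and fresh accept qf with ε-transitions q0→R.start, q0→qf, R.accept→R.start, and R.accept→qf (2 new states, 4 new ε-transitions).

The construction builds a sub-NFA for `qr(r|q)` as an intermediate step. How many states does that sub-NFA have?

10

Fragment for `qr(r|q)`:
Each of the 4 symbol leaves contributes a 2-state fragment.
  r|q = 6 states
  qr(r|q) = 10 states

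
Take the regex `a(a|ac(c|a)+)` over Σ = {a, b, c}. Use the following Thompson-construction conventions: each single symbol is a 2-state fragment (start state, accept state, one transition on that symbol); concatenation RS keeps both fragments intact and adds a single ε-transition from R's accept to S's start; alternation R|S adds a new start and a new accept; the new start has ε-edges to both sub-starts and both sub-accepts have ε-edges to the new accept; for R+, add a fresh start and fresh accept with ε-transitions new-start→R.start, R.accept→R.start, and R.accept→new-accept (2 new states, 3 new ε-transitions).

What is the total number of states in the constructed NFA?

18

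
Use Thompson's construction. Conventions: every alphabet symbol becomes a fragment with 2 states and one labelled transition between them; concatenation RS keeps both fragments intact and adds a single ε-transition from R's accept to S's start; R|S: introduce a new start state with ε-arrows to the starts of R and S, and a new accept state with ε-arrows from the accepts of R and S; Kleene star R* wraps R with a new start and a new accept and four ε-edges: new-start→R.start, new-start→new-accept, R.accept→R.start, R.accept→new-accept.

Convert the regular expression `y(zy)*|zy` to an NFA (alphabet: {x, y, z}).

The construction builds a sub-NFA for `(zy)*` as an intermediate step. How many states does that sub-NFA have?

6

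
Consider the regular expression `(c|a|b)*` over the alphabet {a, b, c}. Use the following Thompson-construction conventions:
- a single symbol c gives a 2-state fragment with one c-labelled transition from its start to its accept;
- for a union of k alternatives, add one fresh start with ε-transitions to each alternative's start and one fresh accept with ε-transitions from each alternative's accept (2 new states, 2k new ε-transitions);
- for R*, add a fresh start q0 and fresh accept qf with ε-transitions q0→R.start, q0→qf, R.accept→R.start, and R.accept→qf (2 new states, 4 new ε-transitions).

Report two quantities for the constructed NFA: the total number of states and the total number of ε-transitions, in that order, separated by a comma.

10, 10

Recursing over subexpressions:
Each of the 3 symbol leaves contributes 2 states and 0 ε-transitions.
  c|a|b — 8 states, 6 ε-transitions
  (c|a|b)* — 10 states, 10 ε-transitions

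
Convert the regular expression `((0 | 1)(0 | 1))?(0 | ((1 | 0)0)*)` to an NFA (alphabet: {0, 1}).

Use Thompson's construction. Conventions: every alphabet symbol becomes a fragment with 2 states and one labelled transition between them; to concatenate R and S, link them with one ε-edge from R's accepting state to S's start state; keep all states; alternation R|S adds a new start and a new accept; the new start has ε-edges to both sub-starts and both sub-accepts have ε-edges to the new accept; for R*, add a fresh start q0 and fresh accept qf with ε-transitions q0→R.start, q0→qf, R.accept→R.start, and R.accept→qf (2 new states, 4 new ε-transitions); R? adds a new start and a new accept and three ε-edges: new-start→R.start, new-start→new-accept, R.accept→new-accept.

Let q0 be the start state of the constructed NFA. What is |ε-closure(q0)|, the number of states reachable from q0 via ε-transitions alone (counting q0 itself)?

13

Compute the ε-closure size of each fragment's start state recursively; a symbol fragment's start has no outgoing ε-edge, so its closure is just itself (size 1).
  0 | 1 — new start ε-reaches every alternative's start; none of them accept ε, so the new accept is not reached: C = 1 + 1 + 1 = 3
  0 | 1 — new start ε-reaches every alternative's start; none of them accept ε, so the new accept is not reached: C = 1 + 1 + 1 = 3
  (0 | 1)(0 | 1) — C equals the left operand's closure size = 3 (its accept is not ε-reachable, so the closure stops there)
  ((0 | 1)(0 | 1))? — new start has ε-edges to the inner start and to the new accept, so C = 2 + 3 = 5
  1 | 0 — new start ε-reaches every alternative's start; none of them accept ε, so the new accept is not reached: C = 1 + 1 + 1 = 3
  (1 | 0)0 — same as the first factor's closure: C = 3
  ((1 | 0)0)* — C = 1 (new start) + 3 (body) + 1 (new accept) = 5
  0 | ((1 | 0)0)* — C = 1 (new start) + (1 + 5) + 1 (new accept, since some branch ε-reaches its own accept) = 8
  ((0 | 1)(0 | 1))?(0 | ((1 | 0)0)*) — the left operand accepts ε, so the closure extends into the next operand (via the concat ε-link); C = 5 + 8 = 13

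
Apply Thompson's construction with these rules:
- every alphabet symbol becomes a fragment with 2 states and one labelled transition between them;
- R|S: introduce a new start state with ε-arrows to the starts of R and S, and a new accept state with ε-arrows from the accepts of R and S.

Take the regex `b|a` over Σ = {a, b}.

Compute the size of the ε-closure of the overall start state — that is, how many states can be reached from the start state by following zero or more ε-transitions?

3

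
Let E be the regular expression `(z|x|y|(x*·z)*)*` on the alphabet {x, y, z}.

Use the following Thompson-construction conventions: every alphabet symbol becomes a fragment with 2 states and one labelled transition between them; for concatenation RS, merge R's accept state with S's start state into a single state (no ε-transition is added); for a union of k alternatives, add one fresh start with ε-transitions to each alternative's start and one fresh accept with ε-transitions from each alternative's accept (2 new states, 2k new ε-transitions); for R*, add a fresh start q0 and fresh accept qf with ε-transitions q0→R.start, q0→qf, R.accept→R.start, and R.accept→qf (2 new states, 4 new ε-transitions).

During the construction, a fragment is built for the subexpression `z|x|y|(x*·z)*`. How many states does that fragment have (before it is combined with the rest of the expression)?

Fragment for `z|x|y|(x*·z)*`:
Each of the 5 symbol leaves contributes a 2-state fragment.
  x* — 4 states
  x*·z — 5 states
  (x*·z)* — 7 states
  z|x|y|(x*·z)* — 15 states

15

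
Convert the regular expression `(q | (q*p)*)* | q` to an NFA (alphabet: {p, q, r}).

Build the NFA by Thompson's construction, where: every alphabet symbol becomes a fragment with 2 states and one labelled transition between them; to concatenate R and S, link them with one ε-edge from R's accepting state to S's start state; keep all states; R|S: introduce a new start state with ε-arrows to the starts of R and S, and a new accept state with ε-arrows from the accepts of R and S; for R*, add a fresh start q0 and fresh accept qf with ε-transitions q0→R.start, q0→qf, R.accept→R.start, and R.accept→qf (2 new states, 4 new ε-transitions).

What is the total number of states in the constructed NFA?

18

Bottom-up over the parse tree:
Each of the 4 symbol leaves contributes a 2-state fragment.
  q* = 4 states
  q*p = 6 states
  (q*p)* = 8 states
  q | (q*p)* = 12 states
  (q | (q*p)*)* = 14 states
  (q | (q*p)*)* | q = 18 states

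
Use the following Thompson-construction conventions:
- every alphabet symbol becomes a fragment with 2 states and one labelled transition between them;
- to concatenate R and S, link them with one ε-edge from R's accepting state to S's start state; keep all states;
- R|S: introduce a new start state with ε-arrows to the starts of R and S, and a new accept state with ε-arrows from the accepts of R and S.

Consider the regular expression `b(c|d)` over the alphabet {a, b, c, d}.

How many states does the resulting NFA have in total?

8

By structural recursion:
Each of the 3 symbol leaves contributes a 2-state fragment.
  c|d : 6 states
  b(c|d) : 8 states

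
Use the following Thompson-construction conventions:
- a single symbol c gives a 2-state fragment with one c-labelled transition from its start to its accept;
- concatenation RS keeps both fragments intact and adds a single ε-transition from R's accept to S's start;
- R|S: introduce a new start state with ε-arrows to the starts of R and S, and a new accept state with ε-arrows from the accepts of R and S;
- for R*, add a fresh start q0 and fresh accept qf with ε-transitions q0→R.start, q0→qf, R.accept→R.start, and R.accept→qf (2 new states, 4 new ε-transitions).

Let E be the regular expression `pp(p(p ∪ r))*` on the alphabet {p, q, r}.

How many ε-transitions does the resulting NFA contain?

11

Building bottom-up:
Each of the 5 symbol leaves contributes 0 ε-transitions.
  p ∪ r : 4 ε-transitions
  p(p ∪ r) : 5 ε-transitions
  (p(p ∪ r))* : 9 ε-transitions
  pp(p(p ∪ r))* : 11 ε-transitions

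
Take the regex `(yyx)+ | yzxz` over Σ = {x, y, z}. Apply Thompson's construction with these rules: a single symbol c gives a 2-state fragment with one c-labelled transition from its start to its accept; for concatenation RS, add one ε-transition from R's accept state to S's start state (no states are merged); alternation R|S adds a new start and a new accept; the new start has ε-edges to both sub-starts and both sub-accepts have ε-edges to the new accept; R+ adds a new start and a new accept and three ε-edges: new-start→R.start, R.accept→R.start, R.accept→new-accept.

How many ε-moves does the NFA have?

12

Recursing over subexpressions:
Each of the 7 symbol leaves contributes 0 ε-transitions.
  yyx → 2 ε-transitions
  (yyx)+ → 5 ε-transitions
  yzxz → 3 ε-transitions
  (yyx)+ | yzxz → 12 ε-transitions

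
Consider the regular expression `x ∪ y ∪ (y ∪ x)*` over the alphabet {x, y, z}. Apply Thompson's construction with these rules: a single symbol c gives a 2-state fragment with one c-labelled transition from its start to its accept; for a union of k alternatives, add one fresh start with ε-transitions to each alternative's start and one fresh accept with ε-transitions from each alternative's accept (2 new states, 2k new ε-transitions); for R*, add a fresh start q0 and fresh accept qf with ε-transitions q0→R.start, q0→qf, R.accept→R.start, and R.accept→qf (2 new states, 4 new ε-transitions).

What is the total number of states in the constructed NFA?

Recursing over subexpressions:
Each of the 4 symbol leaves contributes a 2-state fragment.
  y ∪ x = 6 states
  (y ∪ x)* = 8 states
  x ∪ y ∪ (y ∪ x)* = 14 states

14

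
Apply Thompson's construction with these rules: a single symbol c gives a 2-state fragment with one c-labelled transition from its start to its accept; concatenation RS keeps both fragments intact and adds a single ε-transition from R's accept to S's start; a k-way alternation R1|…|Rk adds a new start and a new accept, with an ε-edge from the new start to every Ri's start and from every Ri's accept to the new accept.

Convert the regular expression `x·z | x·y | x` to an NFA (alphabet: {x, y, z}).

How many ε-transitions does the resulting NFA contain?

8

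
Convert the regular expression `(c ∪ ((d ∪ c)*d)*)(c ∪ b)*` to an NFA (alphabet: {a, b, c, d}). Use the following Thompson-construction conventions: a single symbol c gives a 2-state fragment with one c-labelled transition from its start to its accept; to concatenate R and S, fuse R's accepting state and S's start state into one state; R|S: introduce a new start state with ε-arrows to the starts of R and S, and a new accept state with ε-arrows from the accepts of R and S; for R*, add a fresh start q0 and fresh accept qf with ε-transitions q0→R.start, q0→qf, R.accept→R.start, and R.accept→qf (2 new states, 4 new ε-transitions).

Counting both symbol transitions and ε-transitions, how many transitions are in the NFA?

Recursing over subexpressions:
Each of the 6 symbol leaves contributes 1 transition (1 symbol, 0 ε).
  d ∪ c — 6 transitions (2 symbol, 4 ε)
  (d ∪ c)* — 10 transitions (2 symbol, 8 ε)
  (d ∪ c)*d — 11 transitions (3 symbol, 8 ε)
  ((d ∪ c)*d)* — 15 transitions (3 symbol, 12 ε)
  c ∪ ((d ∪ c)*d)* — 20 transitions (4 symbol, 16 ε)
  c ∪ b — 6 transitions (2 symbol, 4 ε)
  (c ∪ b)* — 10 transitions (2 symbol, 8 ε)
  (c ∪ ((d ∪ c)*d)*)(c ∪ b)* — 30 transitions (6 symbol, 24 ε)

30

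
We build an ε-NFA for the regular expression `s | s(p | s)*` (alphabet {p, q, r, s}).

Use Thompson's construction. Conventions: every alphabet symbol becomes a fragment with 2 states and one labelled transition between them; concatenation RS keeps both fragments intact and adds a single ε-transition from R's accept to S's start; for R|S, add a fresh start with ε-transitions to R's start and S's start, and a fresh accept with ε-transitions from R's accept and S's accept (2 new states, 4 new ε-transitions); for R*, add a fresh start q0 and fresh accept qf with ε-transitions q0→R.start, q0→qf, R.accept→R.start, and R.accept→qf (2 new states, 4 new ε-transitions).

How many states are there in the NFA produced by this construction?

14

Bottom-up over the parse tree:
Each of the 4 symbol leaves contributes a 2-state fragment.
  p | s → 6 states
  (p | s)* → 8 states
  s(p | s)* → 10 states
  s | s(p | s)* → 14 states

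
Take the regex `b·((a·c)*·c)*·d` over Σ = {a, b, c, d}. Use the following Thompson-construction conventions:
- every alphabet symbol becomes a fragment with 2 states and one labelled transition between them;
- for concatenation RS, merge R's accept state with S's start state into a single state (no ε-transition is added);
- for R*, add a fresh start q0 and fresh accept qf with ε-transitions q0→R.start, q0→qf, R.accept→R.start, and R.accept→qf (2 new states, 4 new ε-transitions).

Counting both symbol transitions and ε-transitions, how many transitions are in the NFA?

Building bottom-up:
Each of the 5 symbol leaves contributes 1 transition (1 symbol, 0 ε).
  a·c : 2 transitions (2 symbol, 0 ε)
  (a·c)* : 6 transitions (2 symbol, 4 ε)
  (a·c)*·c : 7 transitions (3 symbol, 4 ε)
  ((a·c)*·c)* : 11 transitions (3 symbol, 8 ε)
  b·((a·c)*·c)*·d : 13 transitions (5 symbol, 8 ε)

13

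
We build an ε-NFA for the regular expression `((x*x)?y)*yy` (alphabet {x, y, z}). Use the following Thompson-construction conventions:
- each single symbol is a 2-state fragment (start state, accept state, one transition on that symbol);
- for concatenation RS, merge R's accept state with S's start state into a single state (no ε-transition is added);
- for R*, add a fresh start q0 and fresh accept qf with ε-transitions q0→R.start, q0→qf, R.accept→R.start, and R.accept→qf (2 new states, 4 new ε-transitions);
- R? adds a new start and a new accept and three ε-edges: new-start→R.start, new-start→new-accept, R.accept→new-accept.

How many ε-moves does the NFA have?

Recursing over subexpressions:
Each of the 5 symbol leaves contributes 0 ε-transitions.
  x* = 4 ε-transitions
  x*x = 4 ε-transitions
  (x*x)? = 7 ε-transitions
  (x*x)?y = 7 ε-transitions
  ((x*x)?y)* = 11 ε-transitions
  ((x*x)?y)*yy = 11 ε-transitions

11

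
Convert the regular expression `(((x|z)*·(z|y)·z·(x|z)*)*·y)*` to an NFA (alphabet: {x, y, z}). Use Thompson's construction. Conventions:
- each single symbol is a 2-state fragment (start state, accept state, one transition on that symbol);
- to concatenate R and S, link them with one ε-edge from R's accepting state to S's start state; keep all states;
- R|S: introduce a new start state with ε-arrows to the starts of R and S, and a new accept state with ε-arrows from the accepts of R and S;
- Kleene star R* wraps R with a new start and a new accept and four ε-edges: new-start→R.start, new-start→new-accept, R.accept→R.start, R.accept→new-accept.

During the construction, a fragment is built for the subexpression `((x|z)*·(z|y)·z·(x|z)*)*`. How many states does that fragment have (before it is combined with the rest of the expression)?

26

Fragment for `((x|z)*·(z|y)·z·(x|z)*)*`:
Each of the 7 symbol leaves contributes a 2-state fragment.
  x|z → 6 states
  (x|z)* → 8 states
  z|y → 6 states
  x|z → 6 states
  (x|z)* → 8 states
  (x|z)*·(z|y)·z·(x|z)* → 24 states
  ((x|z)*·(z|y)·z·(x|z)*)* → 26 states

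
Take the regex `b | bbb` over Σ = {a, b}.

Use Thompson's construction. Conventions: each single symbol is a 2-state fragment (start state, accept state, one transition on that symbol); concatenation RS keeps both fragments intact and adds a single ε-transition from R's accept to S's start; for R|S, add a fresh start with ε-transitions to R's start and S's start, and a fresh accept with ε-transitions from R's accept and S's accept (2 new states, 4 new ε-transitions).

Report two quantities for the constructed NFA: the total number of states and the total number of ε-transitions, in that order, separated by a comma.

Per subexpression:
Each of the 4 symbol leaves contributes 2 states and 0 ε-transitions.
  bbb = 6 states, 2 ε-transitions
  b | bbb = 10 states, 6 ε-transitions

10, 6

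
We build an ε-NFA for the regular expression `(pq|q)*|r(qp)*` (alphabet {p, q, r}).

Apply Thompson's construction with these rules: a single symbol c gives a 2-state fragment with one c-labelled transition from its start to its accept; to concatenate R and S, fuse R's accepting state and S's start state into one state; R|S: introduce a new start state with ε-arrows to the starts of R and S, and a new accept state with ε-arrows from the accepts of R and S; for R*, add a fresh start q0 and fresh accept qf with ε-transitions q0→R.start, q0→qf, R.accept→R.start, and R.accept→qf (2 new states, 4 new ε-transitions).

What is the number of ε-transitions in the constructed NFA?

16

By structural recursion:
Each of the 6 symbol leaves contributes 0 ε-transitions.
  pq : 0 ε-transitions
  pq|q : 4 ε-transitions
  (pq|q)* : 8 ε-transitions
  qp : 0 ε-transitions
  (qp)* : 4 ε-transitions
  r(qp)* : 4 ε-transitions
  (pq|q)*|r(qp)* : 16 ε-transitions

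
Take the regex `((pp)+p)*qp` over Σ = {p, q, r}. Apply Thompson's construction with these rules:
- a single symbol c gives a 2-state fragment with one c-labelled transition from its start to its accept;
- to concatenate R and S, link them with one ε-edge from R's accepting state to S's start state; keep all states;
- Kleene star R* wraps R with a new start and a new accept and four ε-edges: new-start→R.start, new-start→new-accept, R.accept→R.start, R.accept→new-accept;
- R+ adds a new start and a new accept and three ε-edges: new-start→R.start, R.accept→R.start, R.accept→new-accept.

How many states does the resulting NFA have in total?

14

By structural recursion:
Each of the 5 symbol leaves contributes a 2-state fragment.
  pp : 4 states
  (pp)+ : 6 states
  (pp)+p : 8 states
  ((pp)+p)* : 10 states
  ((pp)+p)*qp : 14 states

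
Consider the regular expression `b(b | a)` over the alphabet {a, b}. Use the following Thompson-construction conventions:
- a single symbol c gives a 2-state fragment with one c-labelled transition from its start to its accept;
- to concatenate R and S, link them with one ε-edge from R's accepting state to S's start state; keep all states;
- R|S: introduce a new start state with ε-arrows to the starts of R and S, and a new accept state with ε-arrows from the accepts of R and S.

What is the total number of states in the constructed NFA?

8

Building bottom-up:
Each of the 3 symbol leaves contributes a 2-state fragment.
  b | a : 6 states
  b(b | a) : 8 states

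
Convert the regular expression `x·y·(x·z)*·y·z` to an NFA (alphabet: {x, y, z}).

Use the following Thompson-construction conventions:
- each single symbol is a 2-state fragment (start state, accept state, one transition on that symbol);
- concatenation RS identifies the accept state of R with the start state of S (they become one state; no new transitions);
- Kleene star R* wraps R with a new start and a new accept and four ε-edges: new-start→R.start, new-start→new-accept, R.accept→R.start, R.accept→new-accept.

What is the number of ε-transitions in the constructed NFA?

4

Bottom-up over the parse tree:
Each of the 6 symbol leaves contributes 0 ε-transitions.
  x·z = 0 ε-transitions
  (x·z)* = 4 ε-transitions
  x·y·(x·z)*·y·z = 4 ε-transitions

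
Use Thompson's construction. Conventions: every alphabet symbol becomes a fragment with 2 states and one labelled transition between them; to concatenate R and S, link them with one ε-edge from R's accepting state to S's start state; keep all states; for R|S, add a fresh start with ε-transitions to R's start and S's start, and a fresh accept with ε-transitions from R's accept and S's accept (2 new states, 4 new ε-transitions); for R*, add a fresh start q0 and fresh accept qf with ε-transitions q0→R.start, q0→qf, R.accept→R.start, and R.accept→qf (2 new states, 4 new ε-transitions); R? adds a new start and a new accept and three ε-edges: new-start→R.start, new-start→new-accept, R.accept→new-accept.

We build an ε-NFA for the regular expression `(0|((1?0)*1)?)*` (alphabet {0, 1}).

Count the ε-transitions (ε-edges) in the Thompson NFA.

20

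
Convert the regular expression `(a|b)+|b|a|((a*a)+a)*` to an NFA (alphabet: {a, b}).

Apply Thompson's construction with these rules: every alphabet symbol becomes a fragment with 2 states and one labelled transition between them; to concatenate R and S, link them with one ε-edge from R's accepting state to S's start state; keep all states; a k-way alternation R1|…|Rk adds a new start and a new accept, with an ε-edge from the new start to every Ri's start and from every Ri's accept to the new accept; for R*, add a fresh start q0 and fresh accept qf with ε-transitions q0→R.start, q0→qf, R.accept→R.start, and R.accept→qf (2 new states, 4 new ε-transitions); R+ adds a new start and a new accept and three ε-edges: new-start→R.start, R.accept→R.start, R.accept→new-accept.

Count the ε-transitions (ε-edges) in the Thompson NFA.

28

By structural recursion:
Each of the 7 symbol leaves contributes 0 ε-transitions.
  a|b → 4 ε-transitions
  (a|b)+ → 7 ε-transitions
  a* → 4 ε-transitions
  a*a → 5 ε-transitions
  (a*a)+ → 8 ε-transitions
  (a*a)+a → 9 ε-transitions
  ((a*a)+a)* → 13 ε-transitions
  (a|b)+|b|a|((a*a)+a)* → 28 ε-transitions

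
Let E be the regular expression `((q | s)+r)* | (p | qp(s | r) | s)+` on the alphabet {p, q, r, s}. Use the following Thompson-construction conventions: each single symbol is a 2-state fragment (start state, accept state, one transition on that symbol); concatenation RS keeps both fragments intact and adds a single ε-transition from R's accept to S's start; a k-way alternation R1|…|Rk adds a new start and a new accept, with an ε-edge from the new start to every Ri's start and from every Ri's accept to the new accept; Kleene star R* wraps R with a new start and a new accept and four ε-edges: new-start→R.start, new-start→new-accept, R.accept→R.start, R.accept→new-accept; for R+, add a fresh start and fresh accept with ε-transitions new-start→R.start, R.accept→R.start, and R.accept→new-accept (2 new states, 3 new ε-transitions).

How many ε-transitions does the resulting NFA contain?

31

Building bottom-up:
Each of the 9 symbol leaves contributes 0 ε-transitions.
  q | s : 4 ε-transitions
  (q | s)+ : 7 ε-transitions
  (q | s)+r : 8 ε-transitions
  ((q | s)+r)* : 12 ε-transitions
  s | r : 4 ε-transitions
  qp(s | r) : 6 ε-transitions
  p | qp(s | r) | s : 12 ε-transitions
  (p | qp(s | r) | s)+ : 15 ε-transitions
  ((q | s)+r)* | (p | qp(s | r) | s)+ : 31 ε-transitions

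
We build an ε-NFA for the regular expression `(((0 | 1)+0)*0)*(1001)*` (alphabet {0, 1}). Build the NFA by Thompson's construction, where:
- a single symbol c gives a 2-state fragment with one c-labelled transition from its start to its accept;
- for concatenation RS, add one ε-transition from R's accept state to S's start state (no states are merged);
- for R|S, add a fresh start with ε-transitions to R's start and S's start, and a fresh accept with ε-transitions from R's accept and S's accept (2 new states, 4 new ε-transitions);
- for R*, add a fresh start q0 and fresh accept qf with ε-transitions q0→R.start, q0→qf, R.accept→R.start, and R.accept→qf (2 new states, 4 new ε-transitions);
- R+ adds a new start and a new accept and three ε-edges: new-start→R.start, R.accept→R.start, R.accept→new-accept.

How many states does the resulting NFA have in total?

Building bottom-up:
Each of the 8 symbol leaves contributes a 2-state fragment.
  0 | 1 — 6 states
  (0 | 1)+ — 8 states
  (0 | 1)+0 — 10 states
  ((0 | 1)+0)* — 12 states
  ((0 | 1)+0)*0 — 14 states
  (((0 | 1)+0)*0)* — 16 states
  1001 — 8 states
  (1001)* — 10 states
  (((0 | 1)+0)*0)*(1001)* — 26 states

26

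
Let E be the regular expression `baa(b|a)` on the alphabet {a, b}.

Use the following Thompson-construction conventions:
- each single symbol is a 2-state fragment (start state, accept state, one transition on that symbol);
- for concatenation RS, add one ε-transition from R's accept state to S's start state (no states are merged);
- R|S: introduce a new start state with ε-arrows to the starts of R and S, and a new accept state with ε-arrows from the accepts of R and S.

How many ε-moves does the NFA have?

7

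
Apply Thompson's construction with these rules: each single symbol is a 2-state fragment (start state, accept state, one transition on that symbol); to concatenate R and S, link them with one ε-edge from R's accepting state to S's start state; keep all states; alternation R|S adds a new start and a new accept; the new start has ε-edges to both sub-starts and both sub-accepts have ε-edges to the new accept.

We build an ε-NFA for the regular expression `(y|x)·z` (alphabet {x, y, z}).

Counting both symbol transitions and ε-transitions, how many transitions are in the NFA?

8

Recursing over subexpressions:
Each of the 3 symbol leaves contributes 1 transition (1 symbol, 0 ε).
  y|x → 6 transitions (2 symbol, 4 ε)
  (y|x)·z → 8 transitions (3 symbol, 5 ε)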